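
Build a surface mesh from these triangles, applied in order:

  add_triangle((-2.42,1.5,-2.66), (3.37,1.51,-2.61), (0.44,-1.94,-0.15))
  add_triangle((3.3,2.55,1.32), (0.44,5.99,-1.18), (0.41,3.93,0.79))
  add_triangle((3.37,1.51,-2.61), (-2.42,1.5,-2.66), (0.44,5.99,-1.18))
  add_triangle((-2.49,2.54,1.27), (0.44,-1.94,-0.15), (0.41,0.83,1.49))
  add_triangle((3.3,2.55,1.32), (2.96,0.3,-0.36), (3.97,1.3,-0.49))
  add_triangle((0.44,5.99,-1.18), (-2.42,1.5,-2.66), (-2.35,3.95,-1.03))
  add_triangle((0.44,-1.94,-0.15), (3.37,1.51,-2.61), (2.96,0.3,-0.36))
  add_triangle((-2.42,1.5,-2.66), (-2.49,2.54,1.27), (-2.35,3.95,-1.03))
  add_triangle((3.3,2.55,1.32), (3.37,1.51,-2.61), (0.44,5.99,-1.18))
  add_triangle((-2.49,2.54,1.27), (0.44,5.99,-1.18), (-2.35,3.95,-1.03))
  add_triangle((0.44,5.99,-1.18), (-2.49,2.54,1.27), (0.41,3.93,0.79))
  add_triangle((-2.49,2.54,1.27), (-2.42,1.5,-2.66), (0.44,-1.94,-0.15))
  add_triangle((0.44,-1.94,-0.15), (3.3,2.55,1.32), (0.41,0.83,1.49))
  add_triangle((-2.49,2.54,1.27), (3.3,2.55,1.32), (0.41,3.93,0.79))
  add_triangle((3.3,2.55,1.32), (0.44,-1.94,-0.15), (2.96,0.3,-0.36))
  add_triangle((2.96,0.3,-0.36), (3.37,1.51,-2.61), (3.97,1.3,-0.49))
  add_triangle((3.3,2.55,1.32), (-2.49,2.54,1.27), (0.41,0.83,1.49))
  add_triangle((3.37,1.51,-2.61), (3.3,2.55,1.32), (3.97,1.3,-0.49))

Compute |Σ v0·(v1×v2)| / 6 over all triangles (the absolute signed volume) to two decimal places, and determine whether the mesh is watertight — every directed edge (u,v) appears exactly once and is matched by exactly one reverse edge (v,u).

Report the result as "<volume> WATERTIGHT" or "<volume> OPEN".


Per-triangle v0·(v1×v2)/6:
  t1: +5.1658
  t2: +4.6400
  t3: +13.5347
  t4: +1.0900
  t5: +0.7701
  t6: +5.5960
  t7: +2.2097
  t8: +3.4054
  t9: +13.1155
  t10: +5.3393
  t11: +4.3941
  t12: +2.4398
  t13: +1.5708
  t14: +2.9661
  t15: +1.5799
  t16: +0.9702
  t17: +2.6161
  t18: +2.5977
Σ = +74.0012 → |volume| = 74.00

Directed edges: 54 total, each appears once with its reverse present → watertight.

74.00 WATERTIGHT


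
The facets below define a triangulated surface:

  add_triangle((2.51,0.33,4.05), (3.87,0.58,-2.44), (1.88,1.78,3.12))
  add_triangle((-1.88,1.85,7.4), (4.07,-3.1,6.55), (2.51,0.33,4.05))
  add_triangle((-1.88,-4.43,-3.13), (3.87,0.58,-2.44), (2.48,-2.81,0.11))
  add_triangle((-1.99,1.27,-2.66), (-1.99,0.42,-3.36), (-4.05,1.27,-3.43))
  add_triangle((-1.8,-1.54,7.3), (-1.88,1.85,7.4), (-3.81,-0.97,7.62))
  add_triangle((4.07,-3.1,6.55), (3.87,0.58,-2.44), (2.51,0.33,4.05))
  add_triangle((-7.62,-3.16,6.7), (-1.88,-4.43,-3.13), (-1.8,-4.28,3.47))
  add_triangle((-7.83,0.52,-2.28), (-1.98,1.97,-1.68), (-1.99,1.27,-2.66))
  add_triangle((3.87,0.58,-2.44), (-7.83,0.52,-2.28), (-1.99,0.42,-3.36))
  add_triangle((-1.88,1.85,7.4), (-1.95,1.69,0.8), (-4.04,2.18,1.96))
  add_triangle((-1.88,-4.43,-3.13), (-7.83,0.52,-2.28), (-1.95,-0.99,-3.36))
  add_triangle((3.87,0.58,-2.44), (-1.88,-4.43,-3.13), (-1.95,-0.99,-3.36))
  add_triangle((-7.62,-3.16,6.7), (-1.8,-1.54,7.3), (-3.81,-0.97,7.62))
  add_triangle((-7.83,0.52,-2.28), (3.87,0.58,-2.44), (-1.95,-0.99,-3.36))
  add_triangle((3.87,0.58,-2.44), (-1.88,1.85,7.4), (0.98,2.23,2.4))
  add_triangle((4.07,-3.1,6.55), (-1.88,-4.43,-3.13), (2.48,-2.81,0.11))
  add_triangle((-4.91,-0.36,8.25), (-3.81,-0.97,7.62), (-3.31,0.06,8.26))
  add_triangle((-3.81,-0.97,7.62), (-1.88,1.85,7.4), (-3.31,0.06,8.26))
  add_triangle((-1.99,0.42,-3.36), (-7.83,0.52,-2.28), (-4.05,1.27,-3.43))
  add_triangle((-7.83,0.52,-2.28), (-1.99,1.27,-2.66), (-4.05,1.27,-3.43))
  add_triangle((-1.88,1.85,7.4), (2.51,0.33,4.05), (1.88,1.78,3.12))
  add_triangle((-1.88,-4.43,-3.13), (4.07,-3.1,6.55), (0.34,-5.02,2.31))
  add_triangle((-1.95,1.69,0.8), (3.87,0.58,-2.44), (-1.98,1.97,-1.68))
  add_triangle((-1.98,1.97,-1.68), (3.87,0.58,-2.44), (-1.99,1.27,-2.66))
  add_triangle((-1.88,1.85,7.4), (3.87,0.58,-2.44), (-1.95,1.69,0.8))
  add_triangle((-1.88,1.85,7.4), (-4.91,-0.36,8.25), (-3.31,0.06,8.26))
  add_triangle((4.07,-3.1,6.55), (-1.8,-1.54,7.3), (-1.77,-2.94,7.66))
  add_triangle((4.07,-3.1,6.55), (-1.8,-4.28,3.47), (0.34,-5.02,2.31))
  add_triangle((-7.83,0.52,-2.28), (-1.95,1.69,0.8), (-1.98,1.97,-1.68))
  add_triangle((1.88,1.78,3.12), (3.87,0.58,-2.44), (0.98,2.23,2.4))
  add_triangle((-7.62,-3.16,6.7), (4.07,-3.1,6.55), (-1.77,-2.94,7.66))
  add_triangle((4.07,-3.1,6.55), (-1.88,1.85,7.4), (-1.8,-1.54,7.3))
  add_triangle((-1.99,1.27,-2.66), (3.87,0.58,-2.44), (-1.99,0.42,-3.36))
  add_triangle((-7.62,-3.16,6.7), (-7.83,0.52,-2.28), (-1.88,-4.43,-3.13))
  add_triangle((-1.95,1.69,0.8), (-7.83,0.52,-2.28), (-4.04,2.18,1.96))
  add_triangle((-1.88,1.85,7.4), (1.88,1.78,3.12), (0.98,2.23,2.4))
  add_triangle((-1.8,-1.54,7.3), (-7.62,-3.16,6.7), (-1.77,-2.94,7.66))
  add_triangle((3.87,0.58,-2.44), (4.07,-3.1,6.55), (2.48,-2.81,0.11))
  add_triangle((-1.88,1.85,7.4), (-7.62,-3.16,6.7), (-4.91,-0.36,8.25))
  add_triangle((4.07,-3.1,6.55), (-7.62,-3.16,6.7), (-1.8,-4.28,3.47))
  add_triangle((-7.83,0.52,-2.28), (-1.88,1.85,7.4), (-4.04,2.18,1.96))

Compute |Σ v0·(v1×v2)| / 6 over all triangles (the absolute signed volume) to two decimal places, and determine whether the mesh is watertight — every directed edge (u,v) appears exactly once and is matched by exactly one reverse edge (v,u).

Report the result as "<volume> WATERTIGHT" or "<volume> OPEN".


389.62 OPEN

Per-triangle v0·(v1×v2)/6:
  t1: +5.5713
  t2: +15.8510
  t3: +13.3338
  t4: +0.8644
  t5: +7.9714
  t6: +13.2068
  t7: +30.2138
  t8: +3.3532
  t9: -1.6973
  t10: +2.8683
  t11: +12.8240
  t12: +10.3375
  t13: +8.7325
  t14: +8.2610
  t15: -4.2006
  t16: +15.3676
  t17: +1.8269
  t18: -0.3385
  t19: +2.7869
  t20: +0.6241
  t21: +6.6144
  t22: +7.3469
  t23: +3.1162
  t24: +2.7614
  t25: +8.5363
  t26: +3.3390
  t27: +8.9100
  t28: +13.8046
  t29: +5.5289
  t30: +2.8683
  t31: +8.7374
  t32: +23.4783
  t33: +2.8543
  t34: +65.3699
  t35: +2.9747
  t36: +3.4122
  t37: +9.8663
  t38: +14.7030
  t39: +0.9003
  t40: +33.9772
  t41: +12.7660
Σ = +389.6237 → |volume| = 389.62

Directed edges: 123 total; 9 unmatched, e.g. (-1.88,-4.43,-3.13)→(-1.8,-4.28,3.47) → open.


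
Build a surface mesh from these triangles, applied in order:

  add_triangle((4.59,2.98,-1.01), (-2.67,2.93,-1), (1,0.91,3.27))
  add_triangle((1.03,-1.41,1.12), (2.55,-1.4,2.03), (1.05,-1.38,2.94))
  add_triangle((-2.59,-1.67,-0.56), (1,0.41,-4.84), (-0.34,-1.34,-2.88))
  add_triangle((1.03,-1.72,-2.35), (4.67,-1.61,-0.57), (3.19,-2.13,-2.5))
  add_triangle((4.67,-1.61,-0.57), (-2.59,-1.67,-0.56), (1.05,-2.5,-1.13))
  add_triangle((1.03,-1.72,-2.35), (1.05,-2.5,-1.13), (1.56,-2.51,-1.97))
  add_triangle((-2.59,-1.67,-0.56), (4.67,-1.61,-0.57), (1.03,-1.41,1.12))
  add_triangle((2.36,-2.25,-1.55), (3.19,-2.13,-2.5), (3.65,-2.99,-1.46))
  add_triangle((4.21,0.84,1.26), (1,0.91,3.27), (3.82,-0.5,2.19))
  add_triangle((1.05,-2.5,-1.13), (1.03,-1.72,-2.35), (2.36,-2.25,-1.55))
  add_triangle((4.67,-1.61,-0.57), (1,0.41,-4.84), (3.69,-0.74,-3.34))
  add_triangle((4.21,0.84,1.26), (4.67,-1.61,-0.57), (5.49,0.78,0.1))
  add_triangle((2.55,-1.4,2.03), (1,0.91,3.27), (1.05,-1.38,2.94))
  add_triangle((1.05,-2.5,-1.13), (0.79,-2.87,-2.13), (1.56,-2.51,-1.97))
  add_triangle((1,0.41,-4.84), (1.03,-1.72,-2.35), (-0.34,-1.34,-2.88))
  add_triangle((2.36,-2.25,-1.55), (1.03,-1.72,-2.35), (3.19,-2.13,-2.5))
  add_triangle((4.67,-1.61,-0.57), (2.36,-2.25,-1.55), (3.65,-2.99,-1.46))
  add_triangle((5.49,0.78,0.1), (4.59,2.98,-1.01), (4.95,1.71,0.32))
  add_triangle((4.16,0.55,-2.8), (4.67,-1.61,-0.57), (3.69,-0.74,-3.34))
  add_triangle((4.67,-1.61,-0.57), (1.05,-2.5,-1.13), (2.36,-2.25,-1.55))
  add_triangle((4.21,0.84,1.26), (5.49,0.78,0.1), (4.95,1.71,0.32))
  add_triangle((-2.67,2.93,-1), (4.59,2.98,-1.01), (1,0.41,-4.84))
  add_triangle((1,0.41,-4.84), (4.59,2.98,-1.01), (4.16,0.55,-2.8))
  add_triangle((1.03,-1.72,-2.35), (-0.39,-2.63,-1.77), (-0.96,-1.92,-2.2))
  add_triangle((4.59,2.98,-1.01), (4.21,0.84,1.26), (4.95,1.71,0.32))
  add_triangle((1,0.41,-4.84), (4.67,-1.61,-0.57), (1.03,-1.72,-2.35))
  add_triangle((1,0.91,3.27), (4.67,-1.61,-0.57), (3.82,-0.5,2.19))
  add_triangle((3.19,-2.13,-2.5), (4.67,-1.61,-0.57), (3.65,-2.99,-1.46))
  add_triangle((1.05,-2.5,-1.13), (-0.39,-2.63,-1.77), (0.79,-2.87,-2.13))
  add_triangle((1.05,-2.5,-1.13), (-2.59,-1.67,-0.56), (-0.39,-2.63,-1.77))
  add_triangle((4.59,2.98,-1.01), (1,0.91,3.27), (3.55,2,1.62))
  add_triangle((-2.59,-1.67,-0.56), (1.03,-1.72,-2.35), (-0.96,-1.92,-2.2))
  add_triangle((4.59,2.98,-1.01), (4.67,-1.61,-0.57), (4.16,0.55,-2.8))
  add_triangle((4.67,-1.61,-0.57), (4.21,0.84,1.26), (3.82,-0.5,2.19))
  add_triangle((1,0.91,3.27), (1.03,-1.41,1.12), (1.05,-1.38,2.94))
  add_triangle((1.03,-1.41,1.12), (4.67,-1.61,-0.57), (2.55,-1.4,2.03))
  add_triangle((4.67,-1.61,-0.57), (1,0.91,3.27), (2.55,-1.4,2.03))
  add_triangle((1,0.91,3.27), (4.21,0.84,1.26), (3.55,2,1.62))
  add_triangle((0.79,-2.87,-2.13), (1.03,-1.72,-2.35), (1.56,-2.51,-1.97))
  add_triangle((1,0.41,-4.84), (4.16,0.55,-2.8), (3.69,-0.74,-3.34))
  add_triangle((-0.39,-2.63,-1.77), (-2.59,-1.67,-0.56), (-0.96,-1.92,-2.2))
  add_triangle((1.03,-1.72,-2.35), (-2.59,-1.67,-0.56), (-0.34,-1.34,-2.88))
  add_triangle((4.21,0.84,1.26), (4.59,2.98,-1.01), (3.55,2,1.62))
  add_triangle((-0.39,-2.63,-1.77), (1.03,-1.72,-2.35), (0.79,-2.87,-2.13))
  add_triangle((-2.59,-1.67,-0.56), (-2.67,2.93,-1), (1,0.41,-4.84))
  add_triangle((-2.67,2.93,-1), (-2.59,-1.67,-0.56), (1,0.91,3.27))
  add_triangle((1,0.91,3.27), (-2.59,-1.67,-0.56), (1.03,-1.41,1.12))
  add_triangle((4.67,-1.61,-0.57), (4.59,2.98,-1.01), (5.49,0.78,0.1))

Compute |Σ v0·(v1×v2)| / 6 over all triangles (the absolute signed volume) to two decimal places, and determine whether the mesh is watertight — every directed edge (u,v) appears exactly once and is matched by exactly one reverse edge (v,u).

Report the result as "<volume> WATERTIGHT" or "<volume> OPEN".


Per-triangle v0·(v1×v2)/6:
  t1: +12.7676
  t2: +0.6527
  t3: +2.1618
  t4: -0.4587
  t5: +0.5405
  t6: -0.2243
  t7: +3.2043
  t8: +0.4140
  t9: +3.1528
  t10: +0.8588
  t11: +0.2566
  t12: +2.3166
  t13: +2.1496
  t14: +0.3201
  t15: +2.1432
  t16: +0.7174
  t17: -0.5667
  t18: +1.4969
  t19: +3.5132
  t20: +0.9799
  t21: +1.0391
  t22: +16.7725
  t23: +7.2567
  t24: +0.8643
  t25: +0.4740
  t26: +6.3188
  t27: -0.4372
  t28: +2.0312
  t29: +0.4180
  t30: +0.9185
  t31: +1.2928
  t32: -0.6057
  t33: +7.4454
  t34: +3.6094
  t35: -0.6820
  t36: +1.4173
  t37: +3.6617
  t38: +2.4145
  t39: +0.4177
  t40: +3.7123
  t41: +1.0990
  t42: +1.6436
  t43: +2.9680
  t44: +0.5236
  t45: +10.1954
  t46: +6.1802
  t47: +2.8369
  t48: +3.6703
Σ = +123.8525 → |volume| = 123.85

Directed edges: 144 total, each appears once with its reverse present → watertight.

123.85 WATERTIGHT


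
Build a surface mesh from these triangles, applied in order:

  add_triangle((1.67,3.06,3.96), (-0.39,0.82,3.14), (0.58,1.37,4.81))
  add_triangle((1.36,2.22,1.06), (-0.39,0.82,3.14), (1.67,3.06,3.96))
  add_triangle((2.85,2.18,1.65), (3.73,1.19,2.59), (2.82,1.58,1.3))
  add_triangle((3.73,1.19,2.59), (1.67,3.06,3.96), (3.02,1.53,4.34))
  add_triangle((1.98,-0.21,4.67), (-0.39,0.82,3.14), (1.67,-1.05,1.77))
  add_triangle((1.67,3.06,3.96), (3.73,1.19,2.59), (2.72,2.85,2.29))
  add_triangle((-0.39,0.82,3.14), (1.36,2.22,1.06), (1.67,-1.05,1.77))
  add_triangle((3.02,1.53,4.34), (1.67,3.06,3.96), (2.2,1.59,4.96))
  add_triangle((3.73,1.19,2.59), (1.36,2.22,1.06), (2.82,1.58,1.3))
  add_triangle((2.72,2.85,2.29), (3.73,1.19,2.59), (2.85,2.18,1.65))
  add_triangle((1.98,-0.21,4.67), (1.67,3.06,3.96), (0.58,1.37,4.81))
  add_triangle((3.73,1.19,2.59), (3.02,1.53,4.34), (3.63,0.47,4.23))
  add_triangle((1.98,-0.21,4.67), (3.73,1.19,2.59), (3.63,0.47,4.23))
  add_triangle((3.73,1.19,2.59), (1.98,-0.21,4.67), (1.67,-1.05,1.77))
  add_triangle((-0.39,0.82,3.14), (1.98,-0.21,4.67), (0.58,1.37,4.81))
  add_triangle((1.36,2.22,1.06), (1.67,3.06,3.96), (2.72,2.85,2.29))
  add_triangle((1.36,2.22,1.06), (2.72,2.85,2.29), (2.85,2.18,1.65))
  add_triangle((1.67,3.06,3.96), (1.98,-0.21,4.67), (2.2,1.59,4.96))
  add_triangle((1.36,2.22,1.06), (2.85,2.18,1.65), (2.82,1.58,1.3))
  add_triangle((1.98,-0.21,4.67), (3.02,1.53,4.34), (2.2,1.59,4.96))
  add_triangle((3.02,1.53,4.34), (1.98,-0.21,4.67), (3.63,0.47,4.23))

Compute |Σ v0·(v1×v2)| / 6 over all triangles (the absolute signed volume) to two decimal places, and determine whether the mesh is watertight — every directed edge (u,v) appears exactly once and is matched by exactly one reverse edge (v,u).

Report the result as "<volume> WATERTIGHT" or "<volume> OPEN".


20.26 OPEN

Per-triangle v0·(v1×v2)/6:
  t1: +1.1195
  t2: +0.6170
  t3: +0.3808
  t4: +2.5377
  t5: +0.6122
  t6: +2.8204
  t7: -3.1023
  t8: +1.6307
  t9: -0.7797
  t10: +0.7224
  t11: +3.6669
  t12: +1.5615
  t13: -0.5151
  t14: +2.9229
  t15: +1.0334
  t16: +0.9710
  t17: +0.3012
  t18: +0.2572
  t19: +0.1117
  t20: +1.5347
  t21: +1.8597
Σ = +20.2638 → |volume| = 20.26

Directed edges: 63 total; 3 unmatched, e.g. (1.36,2.22,1.06)→(1.67,-1.05,1.77) → open.


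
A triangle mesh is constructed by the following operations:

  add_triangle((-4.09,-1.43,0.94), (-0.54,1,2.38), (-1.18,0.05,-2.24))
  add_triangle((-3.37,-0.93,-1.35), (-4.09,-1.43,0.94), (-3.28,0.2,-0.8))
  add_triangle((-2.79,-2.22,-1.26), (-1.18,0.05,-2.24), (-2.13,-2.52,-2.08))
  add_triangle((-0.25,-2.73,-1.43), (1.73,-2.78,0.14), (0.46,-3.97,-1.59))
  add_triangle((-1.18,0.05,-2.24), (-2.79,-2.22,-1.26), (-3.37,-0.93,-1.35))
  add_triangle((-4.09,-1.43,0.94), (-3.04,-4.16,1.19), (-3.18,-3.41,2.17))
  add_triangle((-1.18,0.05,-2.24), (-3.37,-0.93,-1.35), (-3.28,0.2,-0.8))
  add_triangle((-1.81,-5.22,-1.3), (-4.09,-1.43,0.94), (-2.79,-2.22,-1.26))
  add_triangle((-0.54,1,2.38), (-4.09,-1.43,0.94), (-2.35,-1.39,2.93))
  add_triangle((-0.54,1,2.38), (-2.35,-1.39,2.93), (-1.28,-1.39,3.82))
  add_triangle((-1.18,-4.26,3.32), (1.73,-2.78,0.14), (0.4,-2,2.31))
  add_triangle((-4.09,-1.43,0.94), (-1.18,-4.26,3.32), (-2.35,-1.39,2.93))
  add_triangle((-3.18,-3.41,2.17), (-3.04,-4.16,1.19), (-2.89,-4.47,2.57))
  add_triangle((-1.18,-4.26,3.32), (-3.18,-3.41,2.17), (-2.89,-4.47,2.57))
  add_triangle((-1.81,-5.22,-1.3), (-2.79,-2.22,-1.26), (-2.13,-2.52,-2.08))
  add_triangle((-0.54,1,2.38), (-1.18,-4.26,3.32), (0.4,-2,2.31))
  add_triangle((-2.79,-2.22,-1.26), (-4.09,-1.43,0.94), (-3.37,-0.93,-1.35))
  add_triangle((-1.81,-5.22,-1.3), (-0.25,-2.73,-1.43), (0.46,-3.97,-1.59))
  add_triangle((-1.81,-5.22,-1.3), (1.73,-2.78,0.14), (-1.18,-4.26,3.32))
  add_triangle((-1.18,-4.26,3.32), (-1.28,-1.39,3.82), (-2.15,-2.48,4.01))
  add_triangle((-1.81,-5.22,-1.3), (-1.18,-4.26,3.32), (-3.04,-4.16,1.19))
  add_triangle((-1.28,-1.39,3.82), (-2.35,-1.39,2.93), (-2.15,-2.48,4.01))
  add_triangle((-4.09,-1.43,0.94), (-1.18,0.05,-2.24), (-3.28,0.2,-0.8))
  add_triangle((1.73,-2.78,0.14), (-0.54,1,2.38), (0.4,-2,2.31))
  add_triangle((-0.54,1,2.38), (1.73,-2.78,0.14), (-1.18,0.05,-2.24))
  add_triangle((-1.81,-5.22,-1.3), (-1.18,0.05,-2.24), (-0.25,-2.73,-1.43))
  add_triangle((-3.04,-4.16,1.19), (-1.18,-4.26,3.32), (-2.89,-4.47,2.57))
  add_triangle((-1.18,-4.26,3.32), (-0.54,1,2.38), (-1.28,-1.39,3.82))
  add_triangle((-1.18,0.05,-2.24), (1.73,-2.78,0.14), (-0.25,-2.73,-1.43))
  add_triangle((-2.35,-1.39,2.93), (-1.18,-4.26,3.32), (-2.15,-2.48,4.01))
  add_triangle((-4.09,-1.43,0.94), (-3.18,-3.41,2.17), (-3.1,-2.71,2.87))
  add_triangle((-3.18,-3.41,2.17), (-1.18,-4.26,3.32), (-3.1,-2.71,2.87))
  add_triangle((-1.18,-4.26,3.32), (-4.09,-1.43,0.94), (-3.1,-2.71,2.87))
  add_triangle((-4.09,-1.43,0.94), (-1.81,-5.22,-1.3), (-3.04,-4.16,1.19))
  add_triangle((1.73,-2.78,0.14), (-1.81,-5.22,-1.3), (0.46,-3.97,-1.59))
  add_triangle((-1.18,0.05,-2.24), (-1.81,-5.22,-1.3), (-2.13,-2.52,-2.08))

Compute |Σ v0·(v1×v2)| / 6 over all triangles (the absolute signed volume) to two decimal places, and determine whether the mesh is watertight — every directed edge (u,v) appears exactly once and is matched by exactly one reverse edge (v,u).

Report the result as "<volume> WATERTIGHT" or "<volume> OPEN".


69.43 WATERTIGHT

Per-triangle v0·(v1×v2)/6:
  t1: +2.7463
  t2: +1.6875
  t3: +1.1692
  t4: -0.1561
  t5: +1.4694
  t6: +2.2686
  t7: +1.2055
  t8: +4.4892
  t9: +2.8107
  t10: +1.5724
  t11: +2.7063
  t12: +5.0867
  t13: +0.9279
  t14: +0.8783
  t15: +1.7799
  t16: +2.5757
  t17: +2.1241
  t18: +0.8341
  t19: +10.0525
  t20: +1.5229
  t21: +6.6643
  t22: +0.7230
  t23: -1.8155
  t24: +1.0353
  t25: -1.2084
  t26: +2.1465
  t27: +1.1821
  t28: +0.4201
  t29: +1.1860
  t30: +0.9797
  t31: +1.7847
  t32: +2.0163
  t33: -2.2789
  t34: +5.1591
  t35: +2.7392
  t36: +0.9487
Σ = +69.4335 → |volume| = 69.43

Directed edges: 108 total, each appears once with its reverse present → watertight.


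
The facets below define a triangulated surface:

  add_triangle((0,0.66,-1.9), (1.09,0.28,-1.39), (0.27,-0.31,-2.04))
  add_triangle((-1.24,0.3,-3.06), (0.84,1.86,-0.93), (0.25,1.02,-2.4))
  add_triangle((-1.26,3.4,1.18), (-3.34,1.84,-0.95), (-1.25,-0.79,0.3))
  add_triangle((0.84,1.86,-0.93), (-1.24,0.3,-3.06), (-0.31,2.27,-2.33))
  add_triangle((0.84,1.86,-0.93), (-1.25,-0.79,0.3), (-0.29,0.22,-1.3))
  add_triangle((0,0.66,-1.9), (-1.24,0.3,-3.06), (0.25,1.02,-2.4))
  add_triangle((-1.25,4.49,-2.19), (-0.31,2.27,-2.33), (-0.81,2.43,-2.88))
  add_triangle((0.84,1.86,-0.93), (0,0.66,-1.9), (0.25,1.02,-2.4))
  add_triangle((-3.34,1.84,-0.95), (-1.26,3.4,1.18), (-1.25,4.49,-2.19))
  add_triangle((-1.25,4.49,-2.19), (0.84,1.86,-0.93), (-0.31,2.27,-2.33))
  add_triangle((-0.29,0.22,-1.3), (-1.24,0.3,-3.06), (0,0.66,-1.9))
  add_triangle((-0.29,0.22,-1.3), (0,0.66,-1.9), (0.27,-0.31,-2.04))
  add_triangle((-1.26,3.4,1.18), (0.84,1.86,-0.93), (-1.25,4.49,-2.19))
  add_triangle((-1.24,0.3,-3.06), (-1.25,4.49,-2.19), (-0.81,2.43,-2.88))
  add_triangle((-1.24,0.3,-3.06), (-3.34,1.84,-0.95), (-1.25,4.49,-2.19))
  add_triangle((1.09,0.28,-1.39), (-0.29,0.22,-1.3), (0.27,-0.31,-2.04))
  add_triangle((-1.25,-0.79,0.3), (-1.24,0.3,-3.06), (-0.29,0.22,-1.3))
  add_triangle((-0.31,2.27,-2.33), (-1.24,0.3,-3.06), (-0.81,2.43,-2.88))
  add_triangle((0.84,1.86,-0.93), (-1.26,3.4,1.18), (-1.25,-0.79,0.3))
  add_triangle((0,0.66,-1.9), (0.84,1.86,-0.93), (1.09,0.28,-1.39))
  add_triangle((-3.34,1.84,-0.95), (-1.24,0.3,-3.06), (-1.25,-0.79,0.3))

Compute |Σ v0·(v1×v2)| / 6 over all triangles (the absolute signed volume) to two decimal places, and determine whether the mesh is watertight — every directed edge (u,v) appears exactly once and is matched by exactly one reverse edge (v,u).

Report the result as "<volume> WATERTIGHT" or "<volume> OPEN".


Per-triangle v0·(v1×v2)/6:
  t1: +0.3343
  t2: +0.6159
  t3: +2.2537
  t4: +0.6949
  t5: -0.3180
  t6: +0.0128
  t7: +0.5305
  t8: -0.0721
  t9: +6.0186
  t10: +1.2370
  t11: +0.0209
  t12: +0.1133
  t13: +2.8787
  t14: +1.1756
  t15: +6.1202
  t16: -0.2058
  t17: +0.0271
  t18: +0.3229
  t19: -0.8798
  t20: +0.5845
  t21: +2.3682
Σ = +23.8331 → |volume| = 23.83

Directed edges: 63 total; 3 unmatched, e.g. (-0.29,0.22,-1.3)→(0.84,1.86,-0.93) → open.

23.83 OPEN


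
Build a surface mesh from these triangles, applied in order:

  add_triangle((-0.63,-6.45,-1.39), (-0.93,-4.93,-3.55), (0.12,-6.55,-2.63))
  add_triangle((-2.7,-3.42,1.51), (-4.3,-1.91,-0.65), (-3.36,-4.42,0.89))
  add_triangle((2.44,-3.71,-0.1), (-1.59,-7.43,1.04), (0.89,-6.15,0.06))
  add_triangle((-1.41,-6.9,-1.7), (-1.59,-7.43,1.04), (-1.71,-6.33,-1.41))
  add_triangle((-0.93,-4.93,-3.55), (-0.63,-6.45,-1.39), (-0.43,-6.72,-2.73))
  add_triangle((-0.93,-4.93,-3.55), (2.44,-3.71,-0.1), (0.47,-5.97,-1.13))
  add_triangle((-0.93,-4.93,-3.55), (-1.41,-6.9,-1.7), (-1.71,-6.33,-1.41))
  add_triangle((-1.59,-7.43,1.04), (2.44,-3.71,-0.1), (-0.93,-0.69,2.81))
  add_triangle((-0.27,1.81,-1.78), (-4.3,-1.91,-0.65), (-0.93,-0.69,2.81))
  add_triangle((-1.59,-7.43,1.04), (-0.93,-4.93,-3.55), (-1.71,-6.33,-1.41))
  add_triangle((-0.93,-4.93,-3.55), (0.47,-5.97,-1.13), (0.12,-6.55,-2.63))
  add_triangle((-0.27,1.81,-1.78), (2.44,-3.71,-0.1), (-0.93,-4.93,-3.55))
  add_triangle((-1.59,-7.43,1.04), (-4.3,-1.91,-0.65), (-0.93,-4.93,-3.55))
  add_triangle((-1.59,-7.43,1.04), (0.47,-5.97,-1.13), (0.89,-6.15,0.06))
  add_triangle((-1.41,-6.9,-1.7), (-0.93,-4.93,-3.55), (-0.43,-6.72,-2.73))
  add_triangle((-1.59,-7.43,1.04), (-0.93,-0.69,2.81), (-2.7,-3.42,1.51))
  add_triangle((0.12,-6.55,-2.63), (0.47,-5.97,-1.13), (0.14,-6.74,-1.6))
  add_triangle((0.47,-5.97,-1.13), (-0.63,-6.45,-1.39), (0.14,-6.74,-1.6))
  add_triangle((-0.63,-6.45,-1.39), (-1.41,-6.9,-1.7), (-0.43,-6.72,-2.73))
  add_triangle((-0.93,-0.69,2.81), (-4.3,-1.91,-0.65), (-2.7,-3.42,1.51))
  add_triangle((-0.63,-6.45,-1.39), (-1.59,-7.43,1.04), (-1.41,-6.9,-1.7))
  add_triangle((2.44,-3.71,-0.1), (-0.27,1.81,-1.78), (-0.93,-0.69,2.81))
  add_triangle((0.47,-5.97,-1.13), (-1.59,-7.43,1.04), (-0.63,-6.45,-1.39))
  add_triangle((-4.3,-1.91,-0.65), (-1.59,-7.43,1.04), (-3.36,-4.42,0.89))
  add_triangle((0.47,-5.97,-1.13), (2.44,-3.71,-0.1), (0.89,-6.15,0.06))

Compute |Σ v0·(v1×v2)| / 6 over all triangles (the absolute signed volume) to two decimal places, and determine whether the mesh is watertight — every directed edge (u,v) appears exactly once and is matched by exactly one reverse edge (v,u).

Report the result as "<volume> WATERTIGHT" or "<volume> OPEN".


Per-triangle v0·(v1×v2)/6:
  t1: +2.6191
  t2: +1.7996
  t3: +1.5152
  t4: +1.3625
  t5: -1.2233
  t6: +4.8028
  t7: +1.1052
  t8: +10.2664
  t9: +3.7359
  t10: -2.2215
  t11: -0.7931
  t12: +6.6629
  t13: +20.5735
  t14: +3.6368
  t15: +2.4375
  t16: +5.6140
  t17: +0.4127
  t18: +0.3013
  t19: +1.0661
  t20: +4.3152
  t21: +2.2878
  t22: +0.0450
  t23: +3.1356
  t24: +4.0498
  t25: +2.3729
Σ = +79.8800 → |volume| = 79.88

Directed edges: 75 total; 9 unmatched, e.g. (0.12,-6.55,-2.63)→(-0.63,-6.45,-1.39) → open.

79.88 OPEN


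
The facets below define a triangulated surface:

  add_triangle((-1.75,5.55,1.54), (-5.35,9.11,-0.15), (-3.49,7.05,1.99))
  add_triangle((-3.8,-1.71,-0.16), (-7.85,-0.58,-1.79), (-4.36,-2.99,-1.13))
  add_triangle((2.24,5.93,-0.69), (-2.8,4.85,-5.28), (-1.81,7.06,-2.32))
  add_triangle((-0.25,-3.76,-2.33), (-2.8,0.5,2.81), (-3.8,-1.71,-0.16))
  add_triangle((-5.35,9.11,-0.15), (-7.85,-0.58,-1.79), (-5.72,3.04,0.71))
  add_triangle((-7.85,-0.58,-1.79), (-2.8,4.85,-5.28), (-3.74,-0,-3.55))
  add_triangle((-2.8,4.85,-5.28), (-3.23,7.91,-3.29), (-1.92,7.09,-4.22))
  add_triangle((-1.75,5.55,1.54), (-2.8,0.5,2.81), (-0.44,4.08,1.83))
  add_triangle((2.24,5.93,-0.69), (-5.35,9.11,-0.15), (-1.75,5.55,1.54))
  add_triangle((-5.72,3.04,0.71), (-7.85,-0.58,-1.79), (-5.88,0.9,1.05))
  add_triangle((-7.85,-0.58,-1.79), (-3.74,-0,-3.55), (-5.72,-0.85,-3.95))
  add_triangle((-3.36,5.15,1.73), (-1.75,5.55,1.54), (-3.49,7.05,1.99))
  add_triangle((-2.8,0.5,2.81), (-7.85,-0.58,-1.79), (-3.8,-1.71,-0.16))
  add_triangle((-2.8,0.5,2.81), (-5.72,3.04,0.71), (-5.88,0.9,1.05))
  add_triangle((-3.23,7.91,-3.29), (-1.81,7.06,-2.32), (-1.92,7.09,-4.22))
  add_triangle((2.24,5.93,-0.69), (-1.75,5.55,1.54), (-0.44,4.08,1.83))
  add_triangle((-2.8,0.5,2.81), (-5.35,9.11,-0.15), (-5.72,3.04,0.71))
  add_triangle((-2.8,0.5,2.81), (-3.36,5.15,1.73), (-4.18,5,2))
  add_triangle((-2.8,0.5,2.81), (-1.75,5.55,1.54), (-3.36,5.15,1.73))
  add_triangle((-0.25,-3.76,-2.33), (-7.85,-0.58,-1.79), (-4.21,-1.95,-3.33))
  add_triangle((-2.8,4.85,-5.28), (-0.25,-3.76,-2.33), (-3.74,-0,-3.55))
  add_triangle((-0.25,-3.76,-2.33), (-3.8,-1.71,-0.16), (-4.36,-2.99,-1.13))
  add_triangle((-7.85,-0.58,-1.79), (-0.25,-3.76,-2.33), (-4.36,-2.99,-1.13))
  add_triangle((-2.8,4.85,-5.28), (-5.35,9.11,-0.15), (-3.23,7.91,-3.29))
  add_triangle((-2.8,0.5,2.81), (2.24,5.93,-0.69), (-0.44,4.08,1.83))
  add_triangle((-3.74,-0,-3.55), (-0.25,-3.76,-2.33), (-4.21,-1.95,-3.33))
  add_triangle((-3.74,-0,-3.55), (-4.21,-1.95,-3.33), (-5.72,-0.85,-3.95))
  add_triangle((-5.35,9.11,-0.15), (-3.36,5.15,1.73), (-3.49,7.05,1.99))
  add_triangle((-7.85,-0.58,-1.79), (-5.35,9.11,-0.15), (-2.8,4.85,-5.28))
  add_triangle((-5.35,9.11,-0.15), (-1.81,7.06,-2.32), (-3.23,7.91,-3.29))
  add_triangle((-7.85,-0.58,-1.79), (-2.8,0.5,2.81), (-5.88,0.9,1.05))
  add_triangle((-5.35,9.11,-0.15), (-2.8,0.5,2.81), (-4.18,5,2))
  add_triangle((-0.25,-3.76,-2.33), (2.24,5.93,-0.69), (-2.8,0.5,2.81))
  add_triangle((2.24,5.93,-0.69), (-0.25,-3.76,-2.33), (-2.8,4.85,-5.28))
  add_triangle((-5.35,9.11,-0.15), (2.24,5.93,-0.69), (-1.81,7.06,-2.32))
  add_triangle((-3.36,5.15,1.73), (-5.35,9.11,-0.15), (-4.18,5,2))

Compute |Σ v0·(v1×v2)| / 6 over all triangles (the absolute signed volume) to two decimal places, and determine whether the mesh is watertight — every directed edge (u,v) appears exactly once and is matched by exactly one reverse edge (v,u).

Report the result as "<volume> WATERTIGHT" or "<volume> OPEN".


289.13 OPEN

Per-triangle v0·(v1×v2)/6:
  t1: +3.2158
  t2: +2.7199
  t3: +14.0048
  t4: +4.1782
  t5: +20.2030
  t6: +16.1667
  t7: +5.5678
  t8: +3.7974
  t9: +15.5320
  t10: +7.3141
  t11: +2.4646
  t12: +0.2985
  t13: +7.1017
  t14: +4.9218
  t15: +2.5904
  t16: +4.4817
  t17: +13.9443
  t18: +1.4012
  t19: +3.5542
  t20: +6.7277
  t21: +12.4724
  t22: +0.6762
  t23: +7.2690
  t24: +10.9430
  t25: -1.1921
  t26: +4.1049
  t27: +1.4453
  t28: +2.8648
  t29: +64.8012
  t30: +6.4720
  t31: +3.8096
  t32: +2.6026
  t33: -4.8577
  t34: +18.1240
  t35: +17.0466
  t36: +2.3659
Σ = +289.1335 → |volume| = 289.13

Directed edges: 108 total; 6 unmatched, e.g. (-2.8,4.85,-5.28)→(-1.81,7.06,-2.32) → open.


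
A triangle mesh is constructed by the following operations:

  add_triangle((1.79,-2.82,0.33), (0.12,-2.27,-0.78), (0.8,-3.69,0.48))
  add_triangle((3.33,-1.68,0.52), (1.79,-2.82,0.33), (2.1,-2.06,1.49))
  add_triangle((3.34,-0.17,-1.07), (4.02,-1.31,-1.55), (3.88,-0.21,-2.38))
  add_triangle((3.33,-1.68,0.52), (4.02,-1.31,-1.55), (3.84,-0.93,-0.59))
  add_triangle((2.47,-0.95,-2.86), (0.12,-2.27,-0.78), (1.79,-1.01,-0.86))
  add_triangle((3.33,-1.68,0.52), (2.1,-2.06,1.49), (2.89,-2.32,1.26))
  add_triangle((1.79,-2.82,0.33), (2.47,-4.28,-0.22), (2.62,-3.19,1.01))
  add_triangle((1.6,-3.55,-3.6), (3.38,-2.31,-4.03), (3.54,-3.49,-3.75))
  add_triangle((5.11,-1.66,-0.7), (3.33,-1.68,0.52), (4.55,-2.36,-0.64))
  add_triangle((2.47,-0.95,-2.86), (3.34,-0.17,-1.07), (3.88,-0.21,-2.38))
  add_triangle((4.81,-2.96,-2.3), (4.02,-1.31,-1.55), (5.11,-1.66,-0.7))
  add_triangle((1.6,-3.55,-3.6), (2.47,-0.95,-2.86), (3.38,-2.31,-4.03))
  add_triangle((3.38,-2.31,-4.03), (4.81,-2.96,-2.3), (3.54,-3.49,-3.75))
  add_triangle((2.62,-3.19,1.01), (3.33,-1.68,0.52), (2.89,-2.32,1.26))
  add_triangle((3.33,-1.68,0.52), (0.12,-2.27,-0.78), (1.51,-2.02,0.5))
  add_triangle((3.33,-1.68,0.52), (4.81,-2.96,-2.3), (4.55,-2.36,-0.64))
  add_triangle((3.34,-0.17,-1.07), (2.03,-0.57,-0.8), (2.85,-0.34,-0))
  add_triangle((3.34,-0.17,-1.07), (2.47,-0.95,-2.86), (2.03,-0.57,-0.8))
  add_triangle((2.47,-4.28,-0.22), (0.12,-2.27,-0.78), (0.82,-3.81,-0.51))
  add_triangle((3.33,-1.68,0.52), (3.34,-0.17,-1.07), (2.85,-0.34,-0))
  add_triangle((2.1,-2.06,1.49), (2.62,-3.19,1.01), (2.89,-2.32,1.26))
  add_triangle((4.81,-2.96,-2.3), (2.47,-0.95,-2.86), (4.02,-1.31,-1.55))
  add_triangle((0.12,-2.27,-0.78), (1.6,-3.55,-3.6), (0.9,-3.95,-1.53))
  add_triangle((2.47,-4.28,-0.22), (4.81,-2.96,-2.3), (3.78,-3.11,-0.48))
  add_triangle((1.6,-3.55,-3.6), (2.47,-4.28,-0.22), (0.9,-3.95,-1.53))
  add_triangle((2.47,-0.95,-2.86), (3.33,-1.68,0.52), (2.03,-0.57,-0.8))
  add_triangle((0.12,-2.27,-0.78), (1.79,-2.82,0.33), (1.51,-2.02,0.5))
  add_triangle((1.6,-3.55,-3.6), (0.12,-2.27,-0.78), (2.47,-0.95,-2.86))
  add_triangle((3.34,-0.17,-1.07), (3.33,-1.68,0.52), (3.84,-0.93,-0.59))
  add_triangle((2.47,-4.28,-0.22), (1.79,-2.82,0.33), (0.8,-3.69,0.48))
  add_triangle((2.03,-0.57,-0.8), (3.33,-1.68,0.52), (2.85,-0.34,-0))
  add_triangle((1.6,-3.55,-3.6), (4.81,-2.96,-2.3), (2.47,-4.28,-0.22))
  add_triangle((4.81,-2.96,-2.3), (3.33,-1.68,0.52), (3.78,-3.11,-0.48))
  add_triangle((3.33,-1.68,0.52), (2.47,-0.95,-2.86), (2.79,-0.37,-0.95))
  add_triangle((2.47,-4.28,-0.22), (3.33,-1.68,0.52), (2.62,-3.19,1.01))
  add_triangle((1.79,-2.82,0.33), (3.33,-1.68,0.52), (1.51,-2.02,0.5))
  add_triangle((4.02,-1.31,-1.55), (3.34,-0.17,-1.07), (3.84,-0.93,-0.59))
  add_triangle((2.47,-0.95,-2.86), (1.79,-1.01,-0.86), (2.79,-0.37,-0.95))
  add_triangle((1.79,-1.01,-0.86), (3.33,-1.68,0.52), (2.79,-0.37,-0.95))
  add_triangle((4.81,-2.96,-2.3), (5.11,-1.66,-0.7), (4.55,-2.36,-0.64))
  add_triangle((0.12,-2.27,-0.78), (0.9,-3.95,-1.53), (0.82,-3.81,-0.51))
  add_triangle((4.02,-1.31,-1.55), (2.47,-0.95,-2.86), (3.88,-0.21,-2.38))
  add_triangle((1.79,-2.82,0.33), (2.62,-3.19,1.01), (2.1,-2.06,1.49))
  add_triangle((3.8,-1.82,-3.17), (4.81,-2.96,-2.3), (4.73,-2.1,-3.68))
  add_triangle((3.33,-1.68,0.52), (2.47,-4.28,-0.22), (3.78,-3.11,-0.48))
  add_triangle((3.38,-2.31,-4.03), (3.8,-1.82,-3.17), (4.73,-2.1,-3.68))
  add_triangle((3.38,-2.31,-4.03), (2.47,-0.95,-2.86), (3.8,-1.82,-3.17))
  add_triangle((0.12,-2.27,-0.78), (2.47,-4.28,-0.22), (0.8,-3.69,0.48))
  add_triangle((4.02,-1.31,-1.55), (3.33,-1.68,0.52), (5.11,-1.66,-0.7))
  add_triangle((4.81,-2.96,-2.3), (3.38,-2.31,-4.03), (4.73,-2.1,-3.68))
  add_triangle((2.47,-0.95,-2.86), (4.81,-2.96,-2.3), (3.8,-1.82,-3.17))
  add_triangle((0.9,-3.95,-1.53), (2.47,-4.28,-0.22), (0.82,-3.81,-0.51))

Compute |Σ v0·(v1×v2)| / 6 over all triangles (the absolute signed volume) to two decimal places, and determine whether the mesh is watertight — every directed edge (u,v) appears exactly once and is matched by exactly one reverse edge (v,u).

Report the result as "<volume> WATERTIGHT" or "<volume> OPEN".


30.96 OPEN

Per-triangle v0·(v1×v2)/6:
  t1: -0.7878
  t2: -1.2083
  t3: +0.6978
  t4: +0.7433
  t5: -1.1950
  t6: +0.1069
  t7: +0.1278
  t8: +1.6722
  t9: +0.7417
  t10: -0.5073
  t11: +1.1836
  t12: +0.5860
  t13: +2.1586
  t14: +0.5511
  t15: -0.8817
  t16: +0.2905
  t17: -0.2534
  t18: -0.4687
  t19: -0.3857
  t20: +0.5955
  t21: +0.3245
  t22: +1.7366
  t23: +0.5301
  t24: +2.3333
  t25: +2.9384
  t26: -0.6345
  t27: +0.0517
  t28: -0.8252
  t29: +0.1105
  t30: +0.5281
  t31: -0.5684
  t32: +8.2491
  t33: +1.7203
  t34: +1.6413
  t35: +1.6398
  t36: +0.2458
  t37: +0.5011
  t38: -0.6528
  t39: -0.7384
  t40: +1.2127
  t41: +0.2494
  t42: +1.4336
  t43: +0.1122
  t44: -0.2899
  t45: +1.3977
  t46: -0.0104
  t47: +0.5286
  t48: +1.1976
  t49: -0.5126
  t50: +1.8304
  t51: -0.0796
  t52: +0.9959
Σ = +30.9637 → |volume| = 30.96

Directed edges: 156 total; 6 unmatched, e.g. (0.12,-2.27,-0.78)→(1.79,-1.01,-0.86) → open.


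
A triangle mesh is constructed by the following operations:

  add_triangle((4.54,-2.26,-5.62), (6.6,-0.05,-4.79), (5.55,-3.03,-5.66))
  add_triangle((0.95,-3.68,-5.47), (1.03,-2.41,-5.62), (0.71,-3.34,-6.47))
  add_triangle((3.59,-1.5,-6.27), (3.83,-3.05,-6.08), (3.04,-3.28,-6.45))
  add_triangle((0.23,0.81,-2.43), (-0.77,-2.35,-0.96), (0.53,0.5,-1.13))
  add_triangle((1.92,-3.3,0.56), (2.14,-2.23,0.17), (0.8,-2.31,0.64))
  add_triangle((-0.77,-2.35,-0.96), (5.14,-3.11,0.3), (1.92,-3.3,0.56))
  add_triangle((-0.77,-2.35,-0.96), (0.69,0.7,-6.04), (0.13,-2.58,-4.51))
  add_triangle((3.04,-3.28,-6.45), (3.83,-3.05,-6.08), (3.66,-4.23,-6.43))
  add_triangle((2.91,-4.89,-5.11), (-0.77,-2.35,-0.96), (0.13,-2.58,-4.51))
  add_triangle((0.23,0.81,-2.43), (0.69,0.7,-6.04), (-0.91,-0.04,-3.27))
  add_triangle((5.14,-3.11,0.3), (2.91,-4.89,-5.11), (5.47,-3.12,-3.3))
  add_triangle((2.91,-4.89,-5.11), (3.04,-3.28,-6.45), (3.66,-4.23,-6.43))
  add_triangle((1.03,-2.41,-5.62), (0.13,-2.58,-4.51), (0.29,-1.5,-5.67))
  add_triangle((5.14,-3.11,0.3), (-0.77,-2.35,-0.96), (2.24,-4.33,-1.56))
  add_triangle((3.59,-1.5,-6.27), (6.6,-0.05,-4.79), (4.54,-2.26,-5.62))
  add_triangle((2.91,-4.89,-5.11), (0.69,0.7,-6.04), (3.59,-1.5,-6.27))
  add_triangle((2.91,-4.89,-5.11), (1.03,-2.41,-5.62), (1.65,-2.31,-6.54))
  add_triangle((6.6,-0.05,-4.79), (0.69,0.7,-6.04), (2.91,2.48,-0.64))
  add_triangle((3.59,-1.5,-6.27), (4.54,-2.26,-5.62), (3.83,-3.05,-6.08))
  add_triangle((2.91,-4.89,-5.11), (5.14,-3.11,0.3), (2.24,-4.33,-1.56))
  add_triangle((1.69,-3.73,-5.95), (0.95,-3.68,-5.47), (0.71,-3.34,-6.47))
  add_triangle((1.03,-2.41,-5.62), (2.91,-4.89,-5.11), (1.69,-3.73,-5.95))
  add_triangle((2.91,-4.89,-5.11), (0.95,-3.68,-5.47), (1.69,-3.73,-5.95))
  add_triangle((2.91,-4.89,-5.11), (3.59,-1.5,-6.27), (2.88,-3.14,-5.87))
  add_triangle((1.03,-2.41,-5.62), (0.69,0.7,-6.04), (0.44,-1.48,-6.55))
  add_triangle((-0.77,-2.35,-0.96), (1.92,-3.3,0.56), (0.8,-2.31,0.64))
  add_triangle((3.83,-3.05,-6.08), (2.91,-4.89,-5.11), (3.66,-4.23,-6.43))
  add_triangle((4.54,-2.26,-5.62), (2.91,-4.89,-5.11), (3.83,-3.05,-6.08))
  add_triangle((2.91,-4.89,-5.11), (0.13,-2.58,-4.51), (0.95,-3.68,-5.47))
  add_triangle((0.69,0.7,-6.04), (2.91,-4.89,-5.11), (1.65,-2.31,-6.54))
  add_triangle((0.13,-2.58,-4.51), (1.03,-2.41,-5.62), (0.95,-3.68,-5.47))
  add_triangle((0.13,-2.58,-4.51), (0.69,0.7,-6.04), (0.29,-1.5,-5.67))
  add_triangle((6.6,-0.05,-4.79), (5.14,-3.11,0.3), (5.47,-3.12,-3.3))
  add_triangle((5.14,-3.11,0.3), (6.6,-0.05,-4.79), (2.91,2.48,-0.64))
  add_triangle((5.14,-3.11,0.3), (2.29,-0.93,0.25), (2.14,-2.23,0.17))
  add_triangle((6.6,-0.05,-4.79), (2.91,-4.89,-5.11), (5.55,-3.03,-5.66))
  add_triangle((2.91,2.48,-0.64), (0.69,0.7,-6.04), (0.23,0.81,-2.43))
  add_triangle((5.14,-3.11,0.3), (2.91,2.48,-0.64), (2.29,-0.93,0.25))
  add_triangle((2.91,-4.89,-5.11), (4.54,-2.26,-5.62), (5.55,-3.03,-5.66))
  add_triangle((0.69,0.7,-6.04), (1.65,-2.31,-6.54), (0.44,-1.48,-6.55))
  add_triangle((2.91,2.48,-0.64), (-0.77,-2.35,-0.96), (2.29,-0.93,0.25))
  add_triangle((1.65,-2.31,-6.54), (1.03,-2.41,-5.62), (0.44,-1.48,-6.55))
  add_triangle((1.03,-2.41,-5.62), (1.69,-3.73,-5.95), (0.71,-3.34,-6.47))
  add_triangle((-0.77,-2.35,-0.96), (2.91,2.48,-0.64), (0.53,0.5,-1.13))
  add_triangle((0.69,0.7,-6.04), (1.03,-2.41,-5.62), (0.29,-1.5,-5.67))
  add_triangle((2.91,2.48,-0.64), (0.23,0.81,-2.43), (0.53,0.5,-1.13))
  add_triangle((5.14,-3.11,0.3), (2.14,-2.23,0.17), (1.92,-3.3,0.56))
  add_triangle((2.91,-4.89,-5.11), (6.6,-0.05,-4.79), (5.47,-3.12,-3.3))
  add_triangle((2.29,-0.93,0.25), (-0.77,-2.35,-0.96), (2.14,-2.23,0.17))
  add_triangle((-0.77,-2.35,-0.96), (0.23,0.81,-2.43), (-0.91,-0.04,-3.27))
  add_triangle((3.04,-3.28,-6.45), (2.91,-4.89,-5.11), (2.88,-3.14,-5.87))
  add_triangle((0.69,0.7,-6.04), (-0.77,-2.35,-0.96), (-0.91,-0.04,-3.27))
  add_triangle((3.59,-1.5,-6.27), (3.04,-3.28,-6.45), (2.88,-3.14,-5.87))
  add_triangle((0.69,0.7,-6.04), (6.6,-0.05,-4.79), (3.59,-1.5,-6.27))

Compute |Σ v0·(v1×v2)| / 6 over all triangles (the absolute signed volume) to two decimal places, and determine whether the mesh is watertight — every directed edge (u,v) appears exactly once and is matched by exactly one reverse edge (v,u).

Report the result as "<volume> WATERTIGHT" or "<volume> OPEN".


142.42 OPEN

Per-triangle v0·(v1×v2)/6:
  t1: +3.6464
  t2: -0.5668
  t3: +1.7219
  t4: -0.4145
  t5: +0.0526
  t6: +2.7568
  t7: +1.7931
  t8: +1.0237
  t9: +4.9189
  t10: +0.7028
  t11: +10.5602
  t12: +1.0327
  t13: +1.0610
  t14: +1.7467
  t15: +5.2046
  t16: +10.6451
  t17: +2.0551
  t18: +16.3872
  t19: +1.8707
  t20: +8.9222
  t21: +0.7092
  t22: +0.6630
  t23: +1.3726
  t24: -1.8147
  t25: -1.8245
  t26: +0.6981
  t27: +0.6061
  t28: +2.1820
  t29: +0.0275
  t30: +2.2016
  t31: +0.8388
  t32: -0.2808
  t33: +11.3856
  t34: +16.0652
  t35: +0.1108
  t36: -1.1146
  t37: +1.6242
  t38: +0.7387
  t39: +3.4564
  t40: +2.9872
  t41: -2.1975
  t42: +0.9141
  t43: +0.8427
  t44: -0.8590
  t45: +1.9449
  t46: -0.2460
  t47: -0.2762
  t48: +13.7397
  t49: -0.3903
  t50: -0.9247
  t51: -0.1957
  t52: +2.8092
  t53: -0.3115
  t54: +11.8168
Σ = +142.4191 → |volume| = 142.42

Directed edges: 162 total; 6 unmatched, e.g. (2.14,-2.23,0.17)→(0.8,-2.31,0.64) → open.


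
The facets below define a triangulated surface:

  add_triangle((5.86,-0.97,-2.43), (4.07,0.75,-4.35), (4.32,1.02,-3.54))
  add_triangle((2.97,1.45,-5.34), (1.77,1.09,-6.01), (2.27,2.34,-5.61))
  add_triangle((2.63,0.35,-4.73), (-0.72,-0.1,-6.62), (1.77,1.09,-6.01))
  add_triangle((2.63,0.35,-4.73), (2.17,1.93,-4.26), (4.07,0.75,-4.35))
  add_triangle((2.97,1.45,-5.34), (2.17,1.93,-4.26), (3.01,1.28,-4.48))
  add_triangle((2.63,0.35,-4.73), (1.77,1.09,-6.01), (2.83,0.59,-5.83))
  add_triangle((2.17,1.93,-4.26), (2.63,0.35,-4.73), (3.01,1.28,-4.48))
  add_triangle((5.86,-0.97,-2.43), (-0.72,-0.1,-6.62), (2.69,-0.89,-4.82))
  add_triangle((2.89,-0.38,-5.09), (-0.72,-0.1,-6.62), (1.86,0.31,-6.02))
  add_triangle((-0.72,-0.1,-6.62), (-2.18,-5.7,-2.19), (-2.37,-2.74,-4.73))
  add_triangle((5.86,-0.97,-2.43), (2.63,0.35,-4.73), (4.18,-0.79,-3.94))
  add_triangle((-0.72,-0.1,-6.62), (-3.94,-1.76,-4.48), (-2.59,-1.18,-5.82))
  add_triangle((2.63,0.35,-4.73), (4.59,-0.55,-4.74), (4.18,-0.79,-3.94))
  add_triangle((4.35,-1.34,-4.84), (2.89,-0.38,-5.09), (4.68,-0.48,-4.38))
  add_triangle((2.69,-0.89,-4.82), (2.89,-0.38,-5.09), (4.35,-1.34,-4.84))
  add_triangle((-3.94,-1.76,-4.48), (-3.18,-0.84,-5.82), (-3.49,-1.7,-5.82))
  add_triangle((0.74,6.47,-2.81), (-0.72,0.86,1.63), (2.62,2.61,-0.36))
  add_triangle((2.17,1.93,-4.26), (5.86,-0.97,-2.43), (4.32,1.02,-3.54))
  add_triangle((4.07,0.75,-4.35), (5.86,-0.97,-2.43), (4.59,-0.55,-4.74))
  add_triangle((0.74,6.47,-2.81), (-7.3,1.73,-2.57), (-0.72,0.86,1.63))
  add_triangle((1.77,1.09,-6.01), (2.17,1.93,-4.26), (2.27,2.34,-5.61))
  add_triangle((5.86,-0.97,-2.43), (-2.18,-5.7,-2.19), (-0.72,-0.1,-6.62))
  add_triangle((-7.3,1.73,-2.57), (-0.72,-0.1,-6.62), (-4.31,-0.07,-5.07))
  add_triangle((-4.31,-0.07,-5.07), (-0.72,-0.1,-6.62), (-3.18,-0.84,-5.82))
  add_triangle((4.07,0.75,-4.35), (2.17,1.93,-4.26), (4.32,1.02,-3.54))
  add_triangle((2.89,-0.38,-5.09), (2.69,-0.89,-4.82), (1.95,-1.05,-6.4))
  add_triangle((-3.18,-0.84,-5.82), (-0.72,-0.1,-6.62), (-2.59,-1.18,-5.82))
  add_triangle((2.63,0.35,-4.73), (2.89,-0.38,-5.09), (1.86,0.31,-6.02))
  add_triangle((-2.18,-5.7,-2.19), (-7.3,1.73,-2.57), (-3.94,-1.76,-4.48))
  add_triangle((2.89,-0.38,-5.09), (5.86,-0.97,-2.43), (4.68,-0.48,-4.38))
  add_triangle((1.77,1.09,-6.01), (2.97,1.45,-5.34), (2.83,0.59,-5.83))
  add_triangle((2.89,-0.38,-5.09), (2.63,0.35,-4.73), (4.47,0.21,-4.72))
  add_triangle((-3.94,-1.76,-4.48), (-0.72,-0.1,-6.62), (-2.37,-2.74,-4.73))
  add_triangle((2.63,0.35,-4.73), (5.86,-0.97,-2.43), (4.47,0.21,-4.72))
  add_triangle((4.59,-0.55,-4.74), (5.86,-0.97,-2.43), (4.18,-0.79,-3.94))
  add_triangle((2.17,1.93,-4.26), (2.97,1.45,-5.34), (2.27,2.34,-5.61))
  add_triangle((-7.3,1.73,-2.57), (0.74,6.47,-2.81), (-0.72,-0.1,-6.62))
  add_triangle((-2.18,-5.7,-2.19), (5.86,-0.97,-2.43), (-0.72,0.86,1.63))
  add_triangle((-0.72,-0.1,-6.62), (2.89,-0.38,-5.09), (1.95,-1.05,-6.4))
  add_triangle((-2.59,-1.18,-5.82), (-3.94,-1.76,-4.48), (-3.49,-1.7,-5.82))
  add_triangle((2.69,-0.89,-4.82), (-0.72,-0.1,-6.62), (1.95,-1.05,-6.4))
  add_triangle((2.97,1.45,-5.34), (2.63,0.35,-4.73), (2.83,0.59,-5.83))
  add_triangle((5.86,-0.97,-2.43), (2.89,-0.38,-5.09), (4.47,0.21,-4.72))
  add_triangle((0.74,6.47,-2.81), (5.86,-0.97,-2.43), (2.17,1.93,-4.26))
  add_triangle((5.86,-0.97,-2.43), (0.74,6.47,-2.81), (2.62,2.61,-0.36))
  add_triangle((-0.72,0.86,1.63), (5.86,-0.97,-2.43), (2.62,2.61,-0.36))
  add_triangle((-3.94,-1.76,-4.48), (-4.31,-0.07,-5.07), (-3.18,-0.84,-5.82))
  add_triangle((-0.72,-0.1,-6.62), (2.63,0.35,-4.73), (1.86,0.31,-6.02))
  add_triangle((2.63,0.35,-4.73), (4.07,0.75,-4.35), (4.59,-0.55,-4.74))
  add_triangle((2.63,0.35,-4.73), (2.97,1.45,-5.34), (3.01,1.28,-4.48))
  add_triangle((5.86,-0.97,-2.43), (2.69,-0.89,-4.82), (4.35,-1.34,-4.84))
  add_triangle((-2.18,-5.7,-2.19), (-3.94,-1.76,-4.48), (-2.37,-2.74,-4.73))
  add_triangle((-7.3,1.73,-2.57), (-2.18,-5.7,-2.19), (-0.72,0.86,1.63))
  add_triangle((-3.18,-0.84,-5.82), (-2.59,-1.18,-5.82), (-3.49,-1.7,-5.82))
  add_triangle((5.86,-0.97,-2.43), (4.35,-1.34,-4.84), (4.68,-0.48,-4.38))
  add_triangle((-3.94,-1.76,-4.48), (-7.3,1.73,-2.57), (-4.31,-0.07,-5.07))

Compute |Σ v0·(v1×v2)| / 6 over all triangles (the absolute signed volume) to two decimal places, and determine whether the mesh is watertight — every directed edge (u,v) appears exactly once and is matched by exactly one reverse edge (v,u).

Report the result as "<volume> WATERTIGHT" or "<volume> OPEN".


Per-triangle v0·(v1×v2)/6:
  t1: +2.0801
  t2: +1.5531
  t3: +2.9696
  t4: +2.1691
  t5: +0.3680
  t6: -0.0129
  t7: -0.8092
  t8: -2.2121
  t9: +2.3643
  t10: +5.8846
  t11: -2.0412
  t12: -0.5062
  t13: +0.2538
  t14: +1.6129
  t15: +0.7592
  t16: +0.9100
  t17: +5.6981
  t18: -1.7846
  t19: +3.3988
  t20: +17.8037
  t21: -0.4964
  t22: +40.2917
  t23: +7.2842
  t24: +3.1374
  t25: +1.4129
  t26: +0.7346
  t27: +1.4451
  t28: +0.8935
  t29: +18.7313
  t30: -0.8856
  t31: +1.1910
  t32: +1.0943
  t33: +6.7012
  t34: -1.1779
  t35: +0.7239
  t36: +0.4402
  t37: +52.4856
  t38: +5.6427
  t39: +2.7372
  t40: -0.2382
  t41: -0.9950
  t42: +0.3424
  t43: +3.3350
  t44: +16.0384
  t45: +12.1184
  t46: +3.4323
  t47: +2.6208
  t48: -0.2216
  t49: +1.8322
  t50: +0.4310
  t51: -0.9243
  t52: +6.6351
  t53: +13.0527
  t54: +0.5944
  t55: +2.3508
  t56: +7.5363
Σ = +250.7864 → |volume| = 250.79

Directed edges: 168 total; 4 unmatched, e.g. (-0.72,-0.1,-6.62)→(1.77,1.09,-6.01) → open.

250.79 OPEN
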